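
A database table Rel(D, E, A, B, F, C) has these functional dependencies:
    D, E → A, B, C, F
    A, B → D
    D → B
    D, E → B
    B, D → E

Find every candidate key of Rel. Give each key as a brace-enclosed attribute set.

Closure of {D} is {A, B, C, D, E, F}, the whole schema; {D} is a candidate key.
Closure of {A, B} is {A, B, C, D, E, F}, the whole schema; {A, B} is a candidate key.
No proper subset of any of these is a key, and no other minimal superkey exists.

{A, B}, {D}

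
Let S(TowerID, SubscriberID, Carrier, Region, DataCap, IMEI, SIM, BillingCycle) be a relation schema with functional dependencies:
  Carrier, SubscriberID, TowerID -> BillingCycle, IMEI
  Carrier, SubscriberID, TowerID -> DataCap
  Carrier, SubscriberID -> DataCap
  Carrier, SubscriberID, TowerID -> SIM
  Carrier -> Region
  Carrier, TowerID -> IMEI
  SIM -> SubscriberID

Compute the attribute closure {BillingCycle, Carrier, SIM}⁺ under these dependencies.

Start with {BillingCycle, Carrier, SIM}.
Carrier -> Region applies; add {Region} → now {BillingCycle, Carrier, Region, SIM}.
SIM -> SubscriberID applies; add {SubscriberID} → now {BillingCycle, Carrier, Region, SIM, SubscriberID}.
Carrier, SubscriberID -> DataCap applies; add {DataCap} → now {BillingCycle, Carrier, DataCap, Region, SIM, SubscriberID}.
No further FD applies.

{BillingCycle, Carrier, DataCap, Region, SIM, SubscriberID}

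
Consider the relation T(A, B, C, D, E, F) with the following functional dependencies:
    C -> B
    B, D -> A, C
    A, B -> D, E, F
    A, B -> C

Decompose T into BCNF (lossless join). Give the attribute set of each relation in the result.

Candidate keys of the original relation: {A, B}, {A, C}, {B, D}, {C, D}.
In {A, B, C, D, E, F}, {C} is not a superkey ({C}⁺ restricted to this set is {B, C}), so split on C -> B into {B, C} and {A, C, D, E, F}.
{B, C} has no BCNF violation.
{A, C, D, E, F} has no BCNF violation.

{A, C, D, E, F}; {B, C}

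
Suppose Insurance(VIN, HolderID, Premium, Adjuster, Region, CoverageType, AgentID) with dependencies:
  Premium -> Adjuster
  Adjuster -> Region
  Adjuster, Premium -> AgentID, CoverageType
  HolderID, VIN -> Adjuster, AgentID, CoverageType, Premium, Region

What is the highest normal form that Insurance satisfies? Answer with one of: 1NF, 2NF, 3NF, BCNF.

2NF

Candidate key: {HolderID, VIN}. Prime attributes: {HolderID, VIN}.
Premium -> Adjuster: {Premium}⁺ = {Adjuster, AgentID, CoverageType, Premium, Region}, which is not all of the attributes, so the left side is not a superkey — BCNF is violated.
Premium -> Adjuster determines the non-prime attribute {Adjuster} from a non-superkey — 3NF is violated.
No proper subset of a key has a non-prime attribute in its closure, so there is no partial dependency; 2NF holds.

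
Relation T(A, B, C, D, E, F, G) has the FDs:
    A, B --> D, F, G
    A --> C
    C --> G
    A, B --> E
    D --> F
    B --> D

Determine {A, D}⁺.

{A, C, D, F, G}

Start with {A, D}.
A --> C applies; add {C} → now {A, C, D}.
C --> G applies; add {G} → now {A, C, D, G}.
D --> F applies; add {F} → now {A, C, D, F, G}.
No further FD applies.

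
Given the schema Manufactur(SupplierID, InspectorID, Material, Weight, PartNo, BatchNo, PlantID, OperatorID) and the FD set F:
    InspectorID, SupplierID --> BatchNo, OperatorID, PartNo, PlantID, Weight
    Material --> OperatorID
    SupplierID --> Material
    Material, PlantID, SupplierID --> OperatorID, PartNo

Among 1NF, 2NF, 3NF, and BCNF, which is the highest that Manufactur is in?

1NF

Candidate key: {InspectorID, SupplierID}. Prime attributes: {InspectorID, SupplierID}.
Material --> OperatorID breaks BCNF: {Material}⁺ = {Material, OperatorID}, so {Material} is not a superkey.
Material --> OperatorID has non-prime {OperatorID} on the right and a non-superkey on the left, so 3NF fails.
The proper key subset {SupplierID} of {InspectorID, SupplierID} determines non-prime {Material, OperatorID}, so the relation is not even in 2NF.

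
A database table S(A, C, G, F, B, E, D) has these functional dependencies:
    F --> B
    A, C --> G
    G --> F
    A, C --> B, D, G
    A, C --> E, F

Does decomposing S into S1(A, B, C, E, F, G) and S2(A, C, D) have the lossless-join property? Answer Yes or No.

Yes

The shared attributes are {A, C} and {A, C}⁺ = {A, B, C, D, E, F, G}.
This includes all of S1, so the common attributes are a superkey of S1 — the join is lossless.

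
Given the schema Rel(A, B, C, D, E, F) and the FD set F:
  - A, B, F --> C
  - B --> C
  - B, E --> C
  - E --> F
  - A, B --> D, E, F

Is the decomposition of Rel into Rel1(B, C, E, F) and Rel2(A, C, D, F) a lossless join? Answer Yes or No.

No

The shared attributes are {C, F} and {C, F}⁺ = {C, F}.
Neither Rel1 nor Rel2 is contained in that closure, so the decomposition is lossy.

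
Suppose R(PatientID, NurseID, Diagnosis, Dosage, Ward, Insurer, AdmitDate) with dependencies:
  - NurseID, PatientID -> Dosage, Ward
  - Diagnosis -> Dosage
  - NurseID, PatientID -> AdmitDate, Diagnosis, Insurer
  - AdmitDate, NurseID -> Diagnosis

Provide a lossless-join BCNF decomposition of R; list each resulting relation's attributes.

Candidate key of the original relation: {NurseID, PatientID}.
Within {AdmitDate, Diagnosis, Dosage, Insurer, NurseID, PatientID, Ward}: {Diagnosis}⁺ ∩ {AdmitDate, Diagnosis, Dosage, Insurer, NurseID, PatientID, Ward} = {Diagnosis, Dosage}, not the whole set, so Diagnosis -> Dosage violates BCNF; decompose into {Diagnosis, Dosage} and {AdmitDate, Diagnosis, Insurer, NurseID, PatientID, Ward}.
{Diagnosis, Dosage} has no BCNF violation.
Within {AdmitDate, Diagnosis, Insurer, NurseID, PatientID, Ward}: {AdmitDate, NurseID}⁺ ∩ {AdmitDate, Diagnosis, Insurer, NurseID, PatientID, Ward} = {AdmitDate, Diagnosis, NurseID}, not the whole set, so AdmitDate, NurseID -> Diagnosis violates BCNF; decompose into {AdmitDate, Diagnosis, NurseID} and {AdmitDate, Insurer, NurseID, PatientID, Ward}.
{AdmitDate, Diagnosis, NurseID} has no BCNF violation.
{AdmitDate, Insurer, NurseID, PatientID, Ward} has no BCNF violation.

{AdmitDate, Diagnosis, NurseID}; {AdmitDate, Insurer, NurseID, PatientID, Ward}; {Diagnosis, Dosage}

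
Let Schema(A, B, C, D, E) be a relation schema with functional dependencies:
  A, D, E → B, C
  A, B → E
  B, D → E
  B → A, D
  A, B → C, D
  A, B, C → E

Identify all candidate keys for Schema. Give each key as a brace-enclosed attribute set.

Closure of {B} is {A, B, C, D, E}, the whole schema; {B} is a candidate key.
Closure of {A, D, E} is {A, B, C, D, E}, the whole schema; {A, D, E} is a candidate key.
Any other superkey properly contains one of these, so there are no further candidate keys.

{A, D, E}, {B}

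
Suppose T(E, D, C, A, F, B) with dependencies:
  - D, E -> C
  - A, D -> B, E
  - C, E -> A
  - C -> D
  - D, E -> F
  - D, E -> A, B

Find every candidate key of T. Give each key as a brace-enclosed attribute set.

{A, C}, {A, D}, {C, E}, {D, E}

{A, C}⁺ = {A, B, C, D, E, F}, which is every attribute, so {A, C} is a candidate key.
{A, D}⁺ = {A, B, C, D, E, F}, which is every attribute, so {A, D} is a candidate key.
{C, E}⁺ = {A, B, C, D, E, F}, which is every attribute, so {C, E} is a candidate key.
{D, E}⁺ = {A, B, C, D, E, F}, which is every attribute, so {D, E} is a candidate key.
These are minimal and exhaustive — every other superkey contains one of them.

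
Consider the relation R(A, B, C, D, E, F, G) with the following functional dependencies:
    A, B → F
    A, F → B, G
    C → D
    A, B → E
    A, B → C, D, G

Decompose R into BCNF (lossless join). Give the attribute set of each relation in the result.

{A, B, C, E, F, G}; {C, D}

Candidate keys of the original relation: {A, B}, {A, F}.
{A, B, C, D, E, F, G}: {C} determines {C, D} here but is not a superkey — split on C → D, giving {C, D} and {A, B, C, E, F, G}.
{C, D}: every determinant is a superkey — BCNF.
{A, B, C, E, F, G}: every determinant is a superkey — BCNF.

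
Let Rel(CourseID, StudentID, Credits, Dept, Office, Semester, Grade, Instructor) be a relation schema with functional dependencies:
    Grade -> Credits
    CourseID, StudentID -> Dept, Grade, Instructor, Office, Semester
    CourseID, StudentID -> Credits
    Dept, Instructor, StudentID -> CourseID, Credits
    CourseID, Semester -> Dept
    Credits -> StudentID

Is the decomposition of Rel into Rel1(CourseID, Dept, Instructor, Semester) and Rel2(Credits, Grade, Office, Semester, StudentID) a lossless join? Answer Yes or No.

The shared attributes are {Semester} and {Semester}⁺ = {Semester}.
Neither Rel1 nor Rel2 is contained in that closure, so the decomposition is lossy.

No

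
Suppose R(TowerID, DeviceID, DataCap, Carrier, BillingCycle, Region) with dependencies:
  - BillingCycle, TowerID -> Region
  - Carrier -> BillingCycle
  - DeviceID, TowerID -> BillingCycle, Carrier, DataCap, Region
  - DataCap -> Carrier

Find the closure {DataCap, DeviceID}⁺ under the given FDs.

{BillingCycle, Carrier, DataCap, DeviceID}

Start with {DataCap, DeviceID}.
DataCap -> Carrier applies; add {Carrier} → now {Carrier, DataCap, DeviceID}.
Carrier -> BillingCycle applies; add {BillingCycle} → now {BillingCycle, Carrier, DataCap, DeviceID}.
No further FD applies.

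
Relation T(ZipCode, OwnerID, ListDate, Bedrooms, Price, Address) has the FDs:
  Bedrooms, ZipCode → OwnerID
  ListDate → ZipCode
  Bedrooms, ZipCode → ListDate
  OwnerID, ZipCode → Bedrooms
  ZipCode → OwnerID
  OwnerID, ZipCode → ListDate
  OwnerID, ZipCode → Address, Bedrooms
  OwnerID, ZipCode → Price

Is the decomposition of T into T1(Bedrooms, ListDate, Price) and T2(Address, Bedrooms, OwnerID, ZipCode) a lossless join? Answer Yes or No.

No

Common attributes: {Bedrooms}; their closure is {Bedrooms}.
The closure covers neither T1 nor T2 entirely; the join is not lossless.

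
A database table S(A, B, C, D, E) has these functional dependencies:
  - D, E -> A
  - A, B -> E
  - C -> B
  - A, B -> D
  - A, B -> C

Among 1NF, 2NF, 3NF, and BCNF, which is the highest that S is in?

3NF

Candidate keys: {A, B}, {A, C}, {B, D, E}, {C, D, E}. Prime attributes: {A, B, C, D, E}.
D, E -> A: {D, E}⁺ = {A, D, E}, which is not all of the attributes, so the left side is not a superkey — BCNF is violated.
But every attribute on its right side ({A}) is prime, and the same holds for every other non-superkey FD, so 3NF still holds.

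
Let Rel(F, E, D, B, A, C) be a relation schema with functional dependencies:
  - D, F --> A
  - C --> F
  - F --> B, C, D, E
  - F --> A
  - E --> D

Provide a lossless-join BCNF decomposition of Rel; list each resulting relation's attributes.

Candidate keys of the original relation: {C}, {F}.
In {A, B, C, D, E, F}, {E} is not a superkey ({E}⁺ restricted to this set is {D, E}), so split on E --> D into {D, E} and {A, B, C, E, F}.
{D, E} is in BCNF.
{A, B, C, E, F} is in BCNF.

{A, B, C, E, F}; {D, E}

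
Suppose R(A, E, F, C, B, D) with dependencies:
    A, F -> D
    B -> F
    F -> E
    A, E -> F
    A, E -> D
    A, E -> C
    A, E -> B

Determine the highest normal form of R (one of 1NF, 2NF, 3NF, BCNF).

3NF

Candidate keys: {A, B}, {A, E}, {A, F}. Prime attributes: {A, B, E, F}.
For B -> F we have {B}⁺ = {B, E, F}; {B} is not a superkey, so BCNF fails.
But every attribute on its right side ({F}) is prime, and the same holds for every other non-superkey FD, so 3NF still holds.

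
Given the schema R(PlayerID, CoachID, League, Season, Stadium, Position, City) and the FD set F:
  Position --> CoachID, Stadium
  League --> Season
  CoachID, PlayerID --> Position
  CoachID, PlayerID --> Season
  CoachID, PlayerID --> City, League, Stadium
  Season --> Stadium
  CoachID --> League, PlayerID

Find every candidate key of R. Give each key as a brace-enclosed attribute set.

{CoachID}, {Position}

{CoachID}⁺ = {City, CoachID, League, PlayerID, Position, Season, Stadium} — all of the relation — so {CoachID} is a candidate key.
{Position}⁺ = {City, CoachID, League, PlayerID, Position, Season, Stadium} — all of the relation — so {Position} is a candidate key.
No proper subset of any of these is a key, and no other minimal superkey exists.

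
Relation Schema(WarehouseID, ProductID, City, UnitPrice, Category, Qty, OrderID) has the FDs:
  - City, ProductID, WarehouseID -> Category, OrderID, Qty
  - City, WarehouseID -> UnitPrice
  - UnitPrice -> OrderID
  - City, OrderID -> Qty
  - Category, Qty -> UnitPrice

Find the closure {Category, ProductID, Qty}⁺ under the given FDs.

Start with {Category, ProductID, Qty}.
Category, Qty -> UnitPrice applies; add {UnitPrice} → now {Category, ProductID, Qty, UnitPrice}.
UnitPrice -> OrderID applies; add {OrderID} → now {Category, OrderID, ProductID, Qty, UnitPrice}.
No further FD applies.

{Category, OrderID, ProductID, Qty, UnitPrice}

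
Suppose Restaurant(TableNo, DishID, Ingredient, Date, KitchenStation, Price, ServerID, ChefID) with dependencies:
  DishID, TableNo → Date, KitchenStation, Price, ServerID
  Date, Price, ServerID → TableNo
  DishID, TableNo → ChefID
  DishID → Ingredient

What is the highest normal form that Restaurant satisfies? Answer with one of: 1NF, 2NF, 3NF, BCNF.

Candidate keys: {Date, DishID, Price, ServerID}, {DishID, TableNo}. Prime attributes: {Date, DishID, Price, ServerID, TableNo}.
For Date, Price, ServerID → TableNo we have {Date, Price, ServerID}⁺ = {Date, Price, ServerID, TableNo}; {Date, Price, ServerID} is not a superkey, so BCNF fails.
DishID → Ingredient has non-prime {Ingredient} on the right and a non-superkey on the left, so 3NF fails.
{DishID} is a proper subset of the key {DishID, TableNo}, and {DishID}⁺ contains the non-prime attribute {Ingredient} — a partial dependency, so 2NF is violated.

1NF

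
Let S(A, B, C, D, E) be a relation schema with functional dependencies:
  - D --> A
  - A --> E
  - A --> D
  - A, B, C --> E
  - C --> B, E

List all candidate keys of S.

Attributes never on any right-hand side: {C} — every candidate key must contain it.
Closure of {A, C} is {A, B, C, D, E}, the whole schema; {A, C} is a candidate key.
Closure of {C, D} is {A, B, C, D, E}, the whole schema; {C, D} is a candidate key.
No proper subset of any of these is a key, and no other minimal superkey exists.

{A, C}, {C, D}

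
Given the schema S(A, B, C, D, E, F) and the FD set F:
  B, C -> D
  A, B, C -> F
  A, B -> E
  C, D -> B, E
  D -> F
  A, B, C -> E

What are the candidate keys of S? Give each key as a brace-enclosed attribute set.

{A, C} never appear on the right of any FD, so every key must include all of them.
{A, B, C}⁺ = {A, B, C, D, E, F}, which is every attribute, so {A, B, C} is a candidate key.
{A, C, D}⁺ = {A, B, C, D, E, F}, which is every attribute, so {A, C, D} is a candidate key.
These are minimal and exhaustive — every other superkey contains one of them.

{A, B, C}, {A, C, D}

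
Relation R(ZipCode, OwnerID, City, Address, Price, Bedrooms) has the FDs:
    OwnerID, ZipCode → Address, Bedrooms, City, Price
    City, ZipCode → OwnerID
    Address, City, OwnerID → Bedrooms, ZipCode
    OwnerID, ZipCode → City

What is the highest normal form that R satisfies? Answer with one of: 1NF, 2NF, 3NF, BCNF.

BCNF

Candidate keys: {Address, City, OwnerID}, {City, ZipCode}, {OwnerID, ZipCode}. Prime attributes: {Address, City, OwnerID, ZipCode}.
Each dependency's left side is a superkey — BCNF holds.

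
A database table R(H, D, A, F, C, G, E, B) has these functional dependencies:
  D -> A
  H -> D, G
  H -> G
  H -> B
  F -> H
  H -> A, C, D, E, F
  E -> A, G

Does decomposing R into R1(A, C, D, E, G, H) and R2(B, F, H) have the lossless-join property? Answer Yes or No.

R1 ∩ R2 = {H}; its closure under F is {A, B, C, D, E, F, G, H}.
Since R1 ⊆ {A, B, C, D, E, F, G, H}, the intersection is a superkey of R1; the decomposition is lossless.

Yes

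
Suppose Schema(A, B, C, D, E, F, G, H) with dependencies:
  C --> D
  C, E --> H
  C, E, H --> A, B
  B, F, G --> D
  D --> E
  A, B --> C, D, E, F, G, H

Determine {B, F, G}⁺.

Start with {B, F, G}.
B, F, G --> D applies; add {D} → now {B, D, F, G}.
D --> E applies; add {E} → now {B, D, E, F, G}.
No further FD applies.

{B, D, E, F, G}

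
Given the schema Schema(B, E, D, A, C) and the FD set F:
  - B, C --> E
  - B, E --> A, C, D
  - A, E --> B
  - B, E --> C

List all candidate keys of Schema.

{A, E}⁺ = {A, B, C, D, E} — all of the relation — so {A, E} is a candidate key.
{B, C}⁺ = {A, B, C, D, E} — all of the relation — so {B, C} is a candidate key.
{B, E}⁺ = {A, B, C, D, E} — all of the relation — so {B, E} is a candidate key.
Any other superkey properly contains one of these, so there are no further candidate keys.

{A, E}, {B, C}, {B, E}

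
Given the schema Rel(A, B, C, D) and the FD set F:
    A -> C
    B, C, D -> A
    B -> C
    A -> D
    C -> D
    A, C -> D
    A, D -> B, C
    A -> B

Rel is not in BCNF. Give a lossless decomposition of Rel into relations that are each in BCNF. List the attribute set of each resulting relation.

Candidate keys of the original relation: {A}, {B}.
{A, B, C, D}: {C} determines {C, D} here but is not a superkey — split on C -> D, giving {C, D} and {A, B, C}.
{C, D}: every determinant is a superkey — BCNF.
{A, B, C}: every determinant is a superkey — BCNF.

{A, B, C}; {C, D}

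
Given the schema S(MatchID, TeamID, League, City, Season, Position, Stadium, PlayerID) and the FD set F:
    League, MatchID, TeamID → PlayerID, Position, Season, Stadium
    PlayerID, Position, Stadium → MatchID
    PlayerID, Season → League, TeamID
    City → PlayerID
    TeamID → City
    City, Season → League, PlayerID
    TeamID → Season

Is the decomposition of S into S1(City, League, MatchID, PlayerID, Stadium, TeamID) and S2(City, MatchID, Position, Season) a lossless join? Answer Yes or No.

S1 ∩ S2 = {City, MatchID}; its closure under F is {City, MatchID, PlayerID}.
Neither S1 nor S2 is contained in that closure, so the decomposition is lossy.

No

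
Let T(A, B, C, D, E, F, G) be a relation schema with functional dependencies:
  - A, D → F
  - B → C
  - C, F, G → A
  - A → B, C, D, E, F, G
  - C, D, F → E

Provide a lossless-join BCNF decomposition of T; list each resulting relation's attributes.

{A, B, D, F, G}; {B, C}; {B, D, E, F}

Candidate keys of the original relation: {A}, {B, F, G}, {C, F, G}.
In {A, B, C, D, E, F, G}, {B} is not a superkey ({B}⁺ restricted to this set is {B, C}), so split on B → C into {B, C} and {A, B, D, E, F, G}.
{B, C} is in BCNF.
In {A, B, D, E, F, G}, {B, D, F} is not a superkey ({B, D, F}⁺ restricted to this set is {B, D, E, F}), so split on B, D, F → E into {B, D, E, F} and {A, B, D, F, G}.
{B, D, E, F} is in BCNF.
{A, B, D, F, G} is in BCNF.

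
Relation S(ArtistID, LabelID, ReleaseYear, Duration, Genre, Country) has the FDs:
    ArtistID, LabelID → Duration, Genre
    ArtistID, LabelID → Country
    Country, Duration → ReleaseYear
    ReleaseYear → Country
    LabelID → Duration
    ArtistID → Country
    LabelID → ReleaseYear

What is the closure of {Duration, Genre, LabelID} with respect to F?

Start with {Duration, Genre, LabelID}.
LabelID → ReleaseYear applies; add {ReleaseYear} → now {Duration, Genre, LabelID, ReleaseYear}.
ReleaseYear → Country applies; add {Country} → now {Country, Duration, Genre, LabelID, ReleaseYear}.
No further FD applies.

{Country, Duration, Genre, LabelID, ReleaseYear}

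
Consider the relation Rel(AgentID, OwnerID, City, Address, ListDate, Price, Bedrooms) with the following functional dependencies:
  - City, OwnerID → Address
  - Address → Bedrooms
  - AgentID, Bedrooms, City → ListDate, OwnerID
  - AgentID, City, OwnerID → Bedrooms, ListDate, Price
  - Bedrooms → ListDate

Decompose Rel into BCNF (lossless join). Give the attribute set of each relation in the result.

{Address, Bedrooms}; {Address, City, OwnerID}; {AgentID, City, OwnerID, Price}; {Bedrooms, ListDate}

Candidate keys of the original relation: {Address, AgentID, City}, {AgentID, Bedrooms, City}, {AgentID, City, OwnerID}.
In {Address, AgentID, Bedrooms, City, ListDate, OwnerID, Price}, {City, OwnerID} is not a superkey ({City, OwnerID}⁺ restricted to this set is {Address, Bedrooms, City, ListDate, OwnerID}), so split on City, OwnerID → Address, Bedrooms, ListDate into {Address, Bedrooms, City, ListDate, OwnerID} and {AgentID, City, OwnerID, Price}.
In {Address, Bedrooms, City, ListDate, OwnerID}, {Address} is not a superkey ({Address}⁺ restricted to this set is {Address, Bedrooms, ListDate}), so split on Address → Bedrooms, ListDate into {Address, Bedrooms, ListDate} and {Address, City, OwnerID}.
In {Address, Bedrooms, ListDate}, {Bedrooms} is not a superkey ({Bedrooms}⁺ restricted to this set is {Bedrooms, ListDate}), so split on Bedrooms → ListDate into {Bedrooms, ListDate} and {Address, Bedrooms}.
{Bedrooms, ListDate} is in BCNF.
{Address, Bedrooms} is in BCNF.
{Address, City, OwnerID} is in BCNF.
{AgentID, City, OwnerID, Price} is in BCNF.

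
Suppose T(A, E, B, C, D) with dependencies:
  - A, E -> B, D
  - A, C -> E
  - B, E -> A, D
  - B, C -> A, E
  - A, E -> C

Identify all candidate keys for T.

{A, C}⁺ = {A, B, C, D, E} — all of the relation — so {A, C} is a candidate key.
{A, E}⁺ = {A, B, C, D, E} — all of the relation — so {A, E} is a candidate key.
{B, C}⁺ = {A, B, C, D, E} — all of the relation — so {B, C} is a candidate key.
{B, E}⁺ = {A, B, C, D, E} — all of the relation — so {B, E} is a candidate key.
These are minimal and exhaustive — every other superkey contains one of them.

{A, C}, {A, E}, {B, C}, {B, E}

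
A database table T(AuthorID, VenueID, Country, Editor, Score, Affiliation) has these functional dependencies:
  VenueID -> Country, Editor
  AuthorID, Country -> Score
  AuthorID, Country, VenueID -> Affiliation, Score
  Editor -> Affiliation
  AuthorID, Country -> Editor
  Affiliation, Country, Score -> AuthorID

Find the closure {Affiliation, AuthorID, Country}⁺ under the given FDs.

{Affiliation, AuthorID, Country, Editor, Score}

Start with {Affiliation, AuthorID, Country}.
AuthorID, Country -> Score applies; add {Score} → now {Affiliation, AuthorID, Country, Score}.
AuthorID, Country -> Editor applies; add {Editor} → now {Affiliation, AuthorID, Country, Editor, Score}.
No further FD applies.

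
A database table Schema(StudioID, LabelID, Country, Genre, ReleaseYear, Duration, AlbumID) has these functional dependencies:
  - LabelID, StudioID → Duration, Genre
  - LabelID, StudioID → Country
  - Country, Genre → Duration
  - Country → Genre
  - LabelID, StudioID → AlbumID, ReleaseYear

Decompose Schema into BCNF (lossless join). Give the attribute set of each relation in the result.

Candidate key of the original relation: {LabelID, StudioID}.
Within {AlbumID, Country, Duration, Genre, LabelID, ReleaseYear, StudioID}: {Country, Genre}⁺ ∩ {AlbumID, Country, Duration, Genre, LabelID, ReleaseYear, StudioID} = {Country, Duration, Genre}, not the whole set, so Country, Genre → Duration violates BCNF; decompose into {Country, Duration, Genre} and {AlbumID, Country, Genre, LabelID, ReleaseYear, StudioID}.
{Country, Duration, Genre} is in BCNF.
Within {AlbumID, Country, Genre, LabelID, ReleaseYear, StudioID}: {Country}⁺ ∩ {AlbumID, Country, Genre, LabelID, ReleaseYear, StudioID} = {Country, Genre}, not the whole set, so Country → Genre violates BCNF; decompose into {Country, Genre} and {AlbumID, Country, LabelID, ReleaseYear, StudioID}.
{Country, Genre} is in BCNF.
{AlbumID, Country, LabelID, ReleaseYear, StudioID} is in BCNF.

{AlbumID, Country, LabelID, ReleaseYear, StudioID}; {Country, Duration, Genre}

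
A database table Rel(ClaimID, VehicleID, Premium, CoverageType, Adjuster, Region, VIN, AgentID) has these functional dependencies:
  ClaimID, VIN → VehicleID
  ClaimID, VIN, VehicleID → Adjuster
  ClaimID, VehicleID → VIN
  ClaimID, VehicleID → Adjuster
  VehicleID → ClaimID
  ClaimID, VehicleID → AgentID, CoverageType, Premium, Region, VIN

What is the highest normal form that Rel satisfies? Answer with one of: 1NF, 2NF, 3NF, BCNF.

Candidate keys: {ClaimID, VIN}, {VehicleID}. Prime attributes: {ClaimID, VIN, VehicleID}.
Each dependency's left side is a superkey — BCNF holds.

BCNF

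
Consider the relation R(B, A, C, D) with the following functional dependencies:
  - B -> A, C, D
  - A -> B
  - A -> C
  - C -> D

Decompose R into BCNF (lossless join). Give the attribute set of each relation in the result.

Candidate keys of the original relation: {A}, {B}.
Within {A, B, C, D}: {C}⁺ ∩ {A, B, C, D} = {C, D}, not the whole set, so C -> D violates BCNF; decompose into {C, D} and {A, B, C}.
{C, D}: every determinant is a superkey — BCNF.
{A, B, C}: every determinant is a superkey — BCNF.

{A, B, C}; {C, D}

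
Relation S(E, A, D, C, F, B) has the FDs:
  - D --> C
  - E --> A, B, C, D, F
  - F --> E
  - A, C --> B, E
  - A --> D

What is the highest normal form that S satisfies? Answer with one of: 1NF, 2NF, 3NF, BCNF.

Candidate keys: {A}, {E}, {F}. Prime attributes: {A, E, F}.
D --> C: {D}⁺ = {C, D}, which is not all of the attributes, so the left side is not a superkey — BCNF is violated.
Because {C} is non-prime and the left side of D --> C is not a superkey, the relation is not in 3NF.
Every candidate key is a single attribute, so no partial dependency is possible; 2NF holds.

2NF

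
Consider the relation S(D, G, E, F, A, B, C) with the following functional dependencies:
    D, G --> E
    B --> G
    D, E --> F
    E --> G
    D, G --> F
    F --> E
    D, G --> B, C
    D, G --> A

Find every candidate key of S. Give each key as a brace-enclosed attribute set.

No FD produces {D}, so it must be in every candidate key.
{B, D}⁺ = {A, B, C, D, E, F, G} — all of the relation — so {B, D} is a candidate key.
{D, E}⁺ = {A, B, C, D, E, F, G} — all of the relation — so {D, E} is a candidate key.
{D, F}⁺ = {A, B, C, D, E, F, G} — all of the relation — so {D, F} is a candidate key.
{D, G}⁺ = {A, B, C, D, E, F, G} — all of the relation — so {D, G} is a candidate key.
No proper subset of any of these is a key, and no other minimal superkey exists.

{B, D}, {D, E}, {D, F}, {D, G}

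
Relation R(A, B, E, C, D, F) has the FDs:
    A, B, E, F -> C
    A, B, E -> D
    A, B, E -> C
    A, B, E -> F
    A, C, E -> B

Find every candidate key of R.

{A, B, E}, {A, C, E}

No FD produces {A, E}, so they must be in every candidate key.
Closure of {A, B, E} is {A, B, C, D, E, F}, the whole schema; {A, B, E} is a candidate key.
Closure of {A, C, E} is {A, B, C, D, E, F}, the whole schema; {A, C, E} is a candidate key.
No proper subset of any of these is a key, and no other minimal superkey exists.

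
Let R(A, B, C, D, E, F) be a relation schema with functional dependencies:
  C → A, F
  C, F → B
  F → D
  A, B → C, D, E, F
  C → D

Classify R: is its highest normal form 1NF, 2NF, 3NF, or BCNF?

2NF

Candidate keys: {A, B}, {C}. Prime attributes: {A, B, C}.
For F → D we have {F}⁺ = {D, F}; {F} is not a superkey, so BCNF fails.
Because {D} is non-prime and the left side of F → D is not a superkey, the relation is not in 3NF.
Checking every proper subset of each key, none determines a non-prime attribute — 2NF is satisfied.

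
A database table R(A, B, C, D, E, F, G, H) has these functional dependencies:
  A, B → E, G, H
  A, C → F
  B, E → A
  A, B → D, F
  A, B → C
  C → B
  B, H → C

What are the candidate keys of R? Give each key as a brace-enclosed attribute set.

{A, B}, {A, C}, {B, E}, {C, E}

{A, B}⁺ = {A, B, C, D, E, F, G, H} — all of the relation — so {A, B} is a candidate key.
{A, C}⁺ = {A, B, C, D, E, F, G, H} — all of the relation — so {A, C} is a candidate key.
{B, E}⁺ = {A, B, C, D, E, F, G, H} — all of the relation — so {B, E} is a candidate key.
{C, E}⁺ = {A, B, C, D, E, F, G, H} — all of the relation — so {C, E} is a candidate key.
Any other superkey properly contains one of these, so there are no further candidate keys.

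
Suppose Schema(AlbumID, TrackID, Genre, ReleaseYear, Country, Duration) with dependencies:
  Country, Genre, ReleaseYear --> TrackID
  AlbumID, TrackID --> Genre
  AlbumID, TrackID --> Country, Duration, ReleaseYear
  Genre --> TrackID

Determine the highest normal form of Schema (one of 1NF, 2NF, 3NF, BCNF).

Candidate keys: {AlbumID, Genre}, {AlbumID, TrackID}. Prime attributes: {AlbumID, Genre, TrackID}.
For Country, Genre, ReleaseYear --> TrackID we have {Country, Genre, ReleaseYear}⁺ = {Country, Genre, ReleaseYear, TrackID}; {Country, Genre, ReleaseYear} is not a superkey, so BCNF fails.
Since {TrackID} ⊆ prime attributes and every other non-superkey FD also has a prime right side, the schema is in 3NF.

3NF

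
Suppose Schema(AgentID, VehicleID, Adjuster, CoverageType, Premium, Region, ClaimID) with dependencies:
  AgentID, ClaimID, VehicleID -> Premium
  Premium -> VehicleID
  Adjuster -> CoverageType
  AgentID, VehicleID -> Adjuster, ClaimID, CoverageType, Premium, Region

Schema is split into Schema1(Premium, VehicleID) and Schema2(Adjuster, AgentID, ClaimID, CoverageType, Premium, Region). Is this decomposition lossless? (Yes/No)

Yes

Common attributes: {Premium}; their closure is {Premium, VehicleID}.
Since Schema1 ⊆ {Premium, VehicleID}, the intersection is a superkey of Schema1; the decomposition is lossless.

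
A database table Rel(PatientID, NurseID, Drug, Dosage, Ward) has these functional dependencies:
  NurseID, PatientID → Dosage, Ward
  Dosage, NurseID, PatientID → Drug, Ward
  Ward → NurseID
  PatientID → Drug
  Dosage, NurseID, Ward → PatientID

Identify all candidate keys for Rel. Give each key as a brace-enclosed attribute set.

Closure of {Dosage, Ward} is {Dosage, Drug, NurseID, PatientID, Ward}, the whole schema; {Dosage, Ward} is a candidate key.
Closure of {NurseID, PatientID} is {Dosage, Drug, NurseID, PatientID, Ward}, the whole schema; {NurseID, PatientID} is a candidate key.
Closure of {PatientID, Ward} is {Dosage, Drug, NurseID, PatientID, Ward}, the whole schema; {PatientID, Ward} is a candidate key.
Any other superkey properly contains one of these, so there are no further candidate keys.

{Dosage, Ward}, {NurseID, PatientID}, {PatientID, Ward}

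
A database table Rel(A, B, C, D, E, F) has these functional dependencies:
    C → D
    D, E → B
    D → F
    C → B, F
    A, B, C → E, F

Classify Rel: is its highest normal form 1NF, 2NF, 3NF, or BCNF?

Candidate key: {A, C}. Prime attributes: {A, C}.
For C → D we have {C}⁺ = {B, C, D, F}; {C} is not a superkey, so BCNF fails.
C → D has non-prime {D} on the right and a non-superkey on the left, so 3NF fails.
The proper key subset {C} of {A, C} determines non-prime {B, D, F}, so the relation is not even in 2NF.

1NF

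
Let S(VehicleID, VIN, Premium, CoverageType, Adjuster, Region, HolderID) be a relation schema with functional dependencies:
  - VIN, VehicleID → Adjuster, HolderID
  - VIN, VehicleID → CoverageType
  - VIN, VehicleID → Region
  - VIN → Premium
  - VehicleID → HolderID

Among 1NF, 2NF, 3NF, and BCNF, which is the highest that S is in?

Candidate key: {VIN, VehicleID}. Prime attributes: {VIN, VehicleID}.
For VIN → Premium we have {VIN}⁺ = {Premium, VIN}; {VIN} is not a superkey, so BCNF fails.
VIN → Premium determines the non-prime attribute {Premium} from a non-superkey — 3NF is violated.
Since {VIN} ⊂ {VIN, VehicleID} and {VIN}⁺ ⊇ {Premium} with {Premium} non-prime, there is a partial dependency; 2NF fails.

1NF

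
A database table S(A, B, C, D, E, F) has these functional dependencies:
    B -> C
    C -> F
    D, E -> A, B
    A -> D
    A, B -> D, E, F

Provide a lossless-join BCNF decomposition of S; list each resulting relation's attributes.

{A, B, E}; {A, D}; {B, C}; {C, F}

Candidate keys of the original relation: {A, B}, {A, E}, {D, E}.
{A, B, C, D, E, F}: {B} determines {B, C, F} here but is not a superkey — split on B -> C, F, giving {B, C, F} and {A, B, D, E}.
{B, C, F}: {C} determines {C, F} here but is not a superkey — split on C -> F, giving {C, F} and {B, C}.
{C, F}: every determinant is a superkey — BCNF.
{B, C}: every determinant is a superkey — BCNF.
{A, B, D, E}: {A} determines {A, D} here but is not a superkey — split on A -> D, giving {A, D} and {A, B, E}.
{A, D}: every determinant is a superkey — BCNF.
{A, B, E}: every determinant is a superkey — BCNF.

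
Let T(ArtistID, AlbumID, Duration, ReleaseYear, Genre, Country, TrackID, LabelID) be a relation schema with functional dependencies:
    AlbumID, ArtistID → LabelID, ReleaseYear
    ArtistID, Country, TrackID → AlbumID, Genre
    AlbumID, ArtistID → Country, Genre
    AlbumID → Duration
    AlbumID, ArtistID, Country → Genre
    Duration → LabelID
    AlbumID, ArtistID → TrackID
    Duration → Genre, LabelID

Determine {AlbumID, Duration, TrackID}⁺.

{AlbumID, Duration, Genre, LabelID, TrackID}

Start with {AlbumID, Duration, TrackID}.
Duration → LabelID applies; add {LabelID} → now {AlbumID, Duration, LabelID, TrackID}.
Duration → Genre, LabelID applies; add {Genre} → now {AlbumID, Duration, Genre, LabelID, TrackID}.
No further FD applies.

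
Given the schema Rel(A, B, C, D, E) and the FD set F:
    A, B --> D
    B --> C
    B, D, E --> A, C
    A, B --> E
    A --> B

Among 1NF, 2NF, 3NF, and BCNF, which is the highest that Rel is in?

Candidate keys: {A}, {B, D, E}. Prime attributes: {A, B, D, E}.
For B --> C we have {B}⁺ = {B, C}; {B} is not a superkey, so BCNF fails.
B --> C has non-prime {C} on the right and a non-superkey on the left, so 3NF fails.
The proper key subset {B} of {B, D, E} determines non-prime {C}, so the relation is not even in 2NF.

1NF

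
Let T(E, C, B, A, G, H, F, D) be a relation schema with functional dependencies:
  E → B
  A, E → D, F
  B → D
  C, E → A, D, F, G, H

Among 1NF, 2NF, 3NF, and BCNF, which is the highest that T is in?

1NF

Candidate key: {C, E}. Prime attributes: {C, E}.
For E → B we have {E}⁺ = {B, D, E}; {E} is not a superkey, so BCNF fails.
E → B has non-prime {B} on the right and a non-superkey on the left, so 3NF fails.
Since {E} ⊂ {C, E} and {E}⁺ ⊇ {B, D} with {B, D} non-prime, there is a partial dependency; 2NF fails.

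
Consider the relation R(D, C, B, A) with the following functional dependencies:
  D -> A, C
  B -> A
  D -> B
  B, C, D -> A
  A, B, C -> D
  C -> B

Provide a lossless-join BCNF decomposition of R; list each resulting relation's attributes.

Candidate keys of the original relation: {C}, {D}.
{A, B, C, D}: {B} determines {A, B} here but is not a superkey — split on B -> A, giving {A, B} and {B, C, D}.
{A, B}: every determinant is a superkey — BCNF.
{B, C, D}: every determinant is a superkey — BCNF.

{A, B}; {B, C, D}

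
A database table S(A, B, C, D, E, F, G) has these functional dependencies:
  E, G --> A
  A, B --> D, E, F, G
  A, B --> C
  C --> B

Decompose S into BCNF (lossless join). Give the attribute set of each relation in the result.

{A, E, G}; {B, C}; {C, D, E, F, G}

Candidate keys of the original relation: {A, B}, {A, C}, {B, E, G}, {C, E, G}.
In {A, B, C, D, E, F, G}, {E, G} is not a superkey ({E, G}⁺ restricted to this set is {A, E, G}), so split on E, G --> A into {A, E, G} and {B, C, D, E, F, G}.
{A, E, G} has no BCNF violation.
In {B, C, D, E, F, G}, {C} is not a superkey ({C}⁺ restricted to this set is {B, C}), so split on C --> B into {B, C} and {C, D, E, F, G}.
{B, C} has no BCNF violation.
{C, D, E, F, G} has no BCNF violation.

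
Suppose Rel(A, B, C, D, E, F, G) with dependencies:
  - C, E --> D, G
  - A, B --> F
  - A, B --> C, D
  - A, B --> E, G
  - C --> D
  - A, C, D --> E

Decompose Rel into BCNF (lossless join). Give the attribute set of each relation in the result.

{A, B, C, F}; {A, C, E}; {C, D}; {C, E, G}

Candidate key of the original relation: {A, B}.
{A, B, C, D, E, F, G}: {C, E} determines {C, D, E, G} here but is not a superkey — split on C, E --> D, G, giving {C, D, E, G} and {A, B, C, E, F}.
{C, D, E, G}: {C} determines {C, D} here but is not a superkey — split on C --> D, giving {C, D} and {C, E, G}.
{C, D}: every determinant is a superkey — BCNF.
{C, E, G}: every determinant is a superkey — BCNF.
{A, B, C, E, F}: {A, C} determines {A, C, E} here but is not a superkey — split on A, C --> E, giving {A, C, E} and {A, B, C, F}.
{A, C, E}: every determinant is a superkey — BCNF.
{A, B, C, F}: every determinant is a superkey — BCNF.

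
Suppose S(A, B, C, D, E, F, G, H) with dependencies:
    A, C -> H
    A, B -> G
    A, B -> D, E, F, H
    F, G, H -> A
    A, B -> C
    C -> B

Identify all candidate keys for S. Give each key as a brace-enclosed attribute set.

{A, B}⁺ = {A, B, C, D, E, F, G, H} — all of the relation — so {A, B} is a candidate key.
{A, C}⁺ = {A, B, C, D, E, F, G, H} — all of the relation — so {A, C} is a candidate key.
{B, F, G, H}⁺ = {A, B, C, D, E, F, G, H} — all of the relation — so {B, F, G, H} is a candidate key.
{C, F, G, H}⁺ = {A, B, C, D, E, F, G, H} — all of the relation — so {C, F, G, H} is a candidate key.
These are minimal and exhaustive — every other superkey contains one of them.

{A, B}, {A, C}, {B, F, G, H}, {C, F, G, H}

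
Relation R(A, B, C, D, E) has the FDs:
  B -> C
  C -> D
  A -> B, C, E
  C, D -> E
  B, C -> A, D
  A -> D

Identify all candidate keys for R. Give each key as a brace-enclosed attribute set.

{A}, {B}

Closure of {A} is {A, B, C, D, E}, the whole schema; {A} is a candidate key.
Closure of {B} is {A, B, C, D, E}, the whole schema; {B} is a candidate key.
Any other superkey properly contains one of these, so there are no further candidate keys.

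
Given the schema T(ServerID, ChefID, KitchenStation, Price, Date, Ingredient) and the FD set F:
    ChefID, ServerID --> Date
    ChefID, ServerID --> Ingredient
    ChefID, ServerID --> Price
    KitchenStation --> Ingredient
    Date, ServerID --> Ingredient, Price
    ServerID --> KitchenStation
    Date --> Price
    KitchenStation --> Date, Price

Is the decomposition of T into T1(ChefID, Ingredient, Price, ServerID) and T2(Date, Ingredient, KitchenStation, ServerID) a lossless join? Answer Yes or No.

Yes

The shared attributes are {Ingredient, ServerID} and {Ingredient, ServerID}⁺ = {Date, Ingredient, KitchenStation, Price, ServerID}.
T2 is contained in that closure, so T1 ∩ T2 --> T2 holds and the join is lossless.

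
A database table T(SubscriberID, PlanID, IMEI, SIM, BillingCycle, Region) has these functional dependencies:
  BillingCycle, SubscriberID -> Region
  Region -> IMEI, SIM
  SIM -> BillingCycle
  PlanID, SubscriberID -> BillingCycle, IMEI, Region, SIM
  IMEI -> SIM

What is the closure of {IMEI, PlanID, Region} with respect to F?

{BillingCycle, IMEI, PlanID, Region, SIM}

Start with {IMEI, PlanID, Region}.
Region -> IMEI, SIM applies; add {SIM} → now {IMEI, PlanID, Region, SIM}.
SIM -> BillingCycle applies; add {BillingCycle} → now {BillingCycle, IMEI, PlanID, Region, SIM}.
No further FD applies.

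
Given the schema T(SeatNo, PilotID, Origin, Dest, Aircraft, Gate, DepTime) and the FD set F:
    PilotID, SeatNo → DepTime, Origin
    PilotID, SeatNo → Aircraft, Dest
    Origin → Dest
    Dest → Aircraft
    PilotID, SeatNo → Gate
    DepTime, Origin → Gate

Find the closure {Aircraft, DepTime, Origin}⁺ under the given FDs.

Start with {Aircraft, DepTime, Origin}.
Origin → Dest applies; add {Dest} → now {Aircraft, DepTime, Dest, Origin}.
DepTime, Origin → Gate applies; add {Gate} → now {Aircraft, DepTime, Dest, Gate, Origin}.
No further FD applies.

{Aircraft, DepTime, Dest, Gate, Origin}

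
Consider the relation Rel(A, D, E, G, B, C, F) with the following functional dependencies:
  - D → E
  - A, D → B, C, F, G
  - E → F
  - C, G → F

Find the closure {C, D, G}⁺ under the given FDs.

Start with {C, D, G}.
D → E applies; add {E} → now {C, D, E, G}.
E → F applies; add {F} → now {C, D, E, F, G}.
No further FD applies.

{C, D, E, F, G}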